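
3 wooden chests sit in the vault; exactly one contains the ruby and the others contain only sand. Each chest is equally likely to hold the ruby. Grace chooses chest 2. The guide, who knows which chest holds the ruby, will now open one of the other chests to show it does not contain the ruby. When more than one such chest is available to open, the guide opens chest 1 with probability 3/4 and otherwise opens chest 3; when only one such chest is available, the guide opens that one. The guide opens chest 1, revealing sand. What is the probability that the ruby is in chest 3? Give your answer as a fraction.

Condition on the true location of the ruby.
If it is in chest 1 (prior 1/3): the guide opened chest 1, so this case is ruled out; weight (1/3)·0 = 0.
If it is in chest 2 (prior 1/3): chest 1 is available, opened with probability 3/4; weight (1/3)·(3/4) = 1/4.
If it is in chest 3 (prior 1/3): only chest 1 is available, probability 1; weight (1/3)·1 = 1/3.
The weights sum to 7/12.
So P(the ruby in chest 3 | the guide opened chest 1) = (1/3) / (7/12) = 4/7.

4/7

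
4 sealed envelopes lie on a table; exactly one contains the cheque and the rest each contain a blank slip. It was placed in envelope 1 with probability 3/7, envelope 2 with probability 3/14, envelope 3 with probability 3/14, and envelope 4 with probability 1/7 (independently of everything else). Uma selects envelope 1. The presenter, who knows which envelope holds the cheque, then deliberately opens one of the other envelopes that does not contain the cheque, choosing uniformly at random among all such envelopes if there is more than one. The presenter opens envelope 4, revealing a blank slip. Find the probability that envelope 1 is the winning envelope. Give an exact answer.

2/5

Condition on the true location of the cheque.
If it is in envelope 1 (prior 3/7): the presenter has 3 equally likely choices, so probability 1/3; weight (3/7)·(1/3) = 1/7.
If it is in either of envelopes 2 and 3 (prior 3/14 each): the presenter has 2 equally likely choices, so probability 1/2; weight (3/14)·(1/2) = 3/28 each.
If it is in envelope 4 (prior 1/7): the presenter opened envelope 4, so this case is ruled out; weight (1/7)·0 = 0.
The weights sum to 5/14.
So P(the cheque in envelope 1 | the presenter opened envelope 4) = (1/7) / (5/14) = 2/5.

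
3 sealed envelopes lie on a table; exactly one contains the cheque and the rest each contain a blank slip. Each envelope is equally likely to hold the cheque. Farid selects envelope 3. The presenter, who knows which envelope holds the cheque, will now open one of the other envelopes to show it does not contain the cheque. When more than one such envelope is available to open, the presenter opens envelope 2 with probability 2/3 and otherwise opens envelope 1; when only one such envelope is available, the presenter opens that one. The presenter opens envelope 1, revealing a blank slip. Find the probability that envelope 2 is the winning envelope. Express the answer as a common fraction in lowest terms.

Condition on the true location of the cheque.
If it is in envelope 1 (prior 1/3): the presenter opened envelope 1, so this case is ruled out; weight (1/3)·0 = 0.
If it is in envelope 2 (prior 1/3): only envelope 1 is available, probability 1; weight (1/3)·1 = 1/3.
If it is in envelope 3 (prior 1/3): envelope 2 is available but not opened, probability 1/3; weight (1/3)·(1/3) = 1/9.
The weights sum to 4/9.
So P(the cheque in envelope 2 | the presenter opened envelope 1) = (1/3) / (4/9) = 3/4.

3/4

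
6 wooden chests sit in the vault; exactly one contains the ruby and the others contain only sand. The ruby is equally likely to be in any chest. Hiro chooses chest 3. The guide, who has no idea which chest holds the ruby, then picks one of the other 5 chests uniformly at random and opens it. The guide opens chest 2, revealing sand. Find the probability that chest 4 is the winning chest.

1/5

Because the guide chose which chest to open without knowing where the ruby is, the choice is independent of the prize location. Learning that chest 2 does not hold the ruby simply rules out that one location and leaves the remaining 5 chests still equally likely by symmetry.
So P(the ruby in chest 4) = 1/5.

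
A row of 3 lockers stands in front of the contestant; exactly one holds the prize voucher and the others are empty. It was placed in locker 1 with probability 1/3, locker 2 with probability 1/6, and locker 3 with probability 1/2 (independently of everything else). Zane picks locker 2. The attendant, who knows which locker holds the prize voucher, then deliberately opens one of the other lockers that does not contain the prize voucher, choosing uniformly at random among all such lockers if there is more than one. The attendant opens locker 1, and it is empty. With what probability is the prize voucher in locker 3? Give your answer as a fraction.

6/7

Condition on the true location of the prize voucher.
If it is in locker 1 (prior 1/3): the attendant opened locker 1, so this case is ruled out; weight (1/3)·0 = 0.
If it is in locker 2 (prior 1/6): the attendant has 2 equally likely choices, so probability 1/2; weight (1/6)·(1/2) = 1/12.
If it is in locker 3 (prior 1/2): the attendant has no choice, probability 1; weight (1/2)·1 = 1/2.
The weights sum to 7/12.
So P(the prize voucher in locker 3 | the attendant opened locker 1) = (1/2) / (7/12) = 6/7.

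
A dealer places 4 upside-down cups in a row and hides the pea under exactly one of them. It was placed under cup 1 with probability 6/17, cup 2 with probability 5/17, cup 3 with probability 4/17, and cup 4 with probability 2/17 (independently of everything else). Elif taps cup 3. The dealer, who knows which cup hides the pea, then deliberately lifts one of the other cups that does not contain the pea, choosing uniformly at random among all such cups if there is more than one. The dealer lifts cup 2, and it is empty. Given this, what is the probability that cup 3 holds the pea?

1/4

Apply Bayes' rule, conditioning on where the pea actually is.
If it is under cup 1 (prior 6/17): the dealer has 2 equally likely choices, so probability 1/2; weight (6/17)·(1/2) = 3/17.
If it is under cup 2 (prior 5/17): the dealer opened cup 2, so this case is ruled out; weight (5/17)·0 = 0.
If it is under cup 3 (prior 4/17): the dealer has 3 equally likely choices, so probability 1/3; weight (4/17)·(1/3) = 4/51.
If it is under cup 4 (prior 2/17): the dealer has 2 equally likely choices, so probability 1/2; weight (2/17)·(1/2) = 1/17.
The weights sum to 16/51.
So P(the pea under cup 3 | the dealer opened cup 2) = (4/51) / (16/51) = 1/4.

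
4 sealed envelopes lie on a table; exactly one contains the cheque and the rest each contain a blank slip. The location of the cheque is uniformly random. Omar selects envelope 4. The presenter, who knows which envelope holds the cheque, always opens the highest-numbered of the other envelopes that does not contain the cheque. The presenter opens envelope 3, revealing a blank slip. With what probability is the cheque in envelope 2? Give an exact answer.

1/3

Apply Bayes' rule, conditioning on where the cheque actually is.
If it is in any of envelopes 1, 2, and 4 (prior 1/4 each): envelope 3 is the highest-numbered option available, probability 1; weight (1/4)·1 = 1/4 each.
If it is in envelope 3 (prior 1/4): the presenter opened envelope 3, so this case is ruled out; weight (1/4)·0 = 0.
The weights sum to 3/4.
So P(the cheque in envelope 2 | the presenter opened envelope 3) = (1/4) / (3/4) = 1/3.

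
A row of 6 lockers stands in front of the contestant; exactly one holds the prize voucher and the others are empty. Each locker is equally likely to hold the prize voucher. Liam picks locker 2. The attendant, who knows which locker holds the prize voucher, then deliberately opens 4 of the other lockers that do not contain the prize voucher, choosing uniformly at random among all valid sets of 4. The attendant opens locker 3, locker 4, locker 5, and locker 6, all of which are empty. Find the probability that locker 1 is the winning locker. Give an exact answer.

Apply Bayes' rule, conditioning on where the prize voucher actually is.
If it is in locker 1 (prior 1/6): the attendant has no choice, probability 1; weight (1/6)·1 = 1/6.
If it is in locker 2 (prior 1/6): the attendant has 5 equally likely choices, so probability 1/5; weight (1/6)·(1/5) = 1/30.
If it is in any of lockers 3, 4, 5, and 6 (prior 1/6 each): that locker was opened and seen not to hold the prize — ruled out; weight (1/6)·0 = 0 each.
The weights sum to 1/5.
So P(the prize voucher in locker 1 | the attendant opened locker 3, locker 4, locker 5, and locker 6) = (1/6) / (1/5) = 5/6.

5/6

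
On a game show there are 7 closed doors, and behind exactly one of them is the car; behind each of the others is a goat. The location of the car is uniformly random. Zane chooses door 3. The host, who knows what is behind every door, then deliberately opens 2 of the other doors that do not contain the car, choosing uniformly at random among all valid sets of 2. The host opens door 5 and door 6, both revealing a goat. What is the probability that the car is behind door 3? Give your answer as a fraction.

1/7

Condition on the true location of the car.
If it is behind any of doors 1, 2, 4, and 7 (prior 1/7 each): the host has 10 equally likely choices, so probability 1/10; weight (1/7)·(1/10) = 1/70 each.
If it is behind door 3 (prior 1/7): the host has 15 equally likely choices, so probability 1/15; weight (1/7)·(1/15) = 1/105.
If it is behind either of doors 5 and 6 (prior 1/7 each): that door was opened and seen not to hold the prize — ruled out; weight (1/7)·0 = 0 each.
The weights sum to 1/15.
So P(the car behind door 3 | the host opened door 5 and door 6) = (1/105) / (1/15) = 1/7.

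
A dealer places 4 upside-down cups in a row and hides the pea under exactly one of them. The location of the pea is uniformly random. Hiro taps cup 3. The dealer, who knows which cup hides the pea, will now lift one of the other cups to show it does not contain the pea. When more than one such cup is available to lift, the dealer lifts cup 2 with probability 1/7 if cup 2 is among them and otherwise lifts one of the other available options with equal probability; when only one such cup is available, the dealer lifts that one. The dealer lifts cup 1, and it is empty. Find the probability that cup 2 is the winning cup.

Apply Bayes' rule, conditioning on where the pea actually is.
If it is under cup 1 (prior 1/4): the dealer opened cup 1, so this case is ruled out; weight (1/4)·0 = 0.
If it is under cup 2 (prior 1/4): cup 2 holds the prize so is unavailable; the dealer chooses uniformly among the 2 others, probability 1/2; weight (1/4)·(1/2) = 1/8.
If it is under cup 3 (prior 1/4): cup 2 is available but not opened; cup 1 gets probability (1 − 1/7)/2 = 3/7; weight (1/4)·(3/7) = 3/28.
If it is under cup 4 (prior 1/4): cup 2 is available but not opened, probability 6/7; weight (1/4)·(6/7) = 3/14.
The weights sum to 25/56.
So P(the pea under cup 2 | the dealer opened cup 1) = (1/8) / (25/56) = 7/25.

7/25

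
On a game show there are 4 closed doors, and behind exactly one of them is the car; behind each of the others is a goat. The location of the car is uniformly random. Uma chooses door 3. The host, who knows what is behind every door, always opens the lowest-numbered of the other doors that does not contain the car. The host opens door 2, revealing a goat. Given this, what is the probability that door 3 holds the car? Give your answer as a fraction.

0

Apply Bayes' rule, conditioning on where the car actually is.
If it is behind door 1 (prior 1/4): door 2 is the lowest-numbered option available, probability 1; weight (1/4)·1 = 1/4.
If it is behind door 2 (prior 1/4): the host opened door 2, so this case is ruled out; weight (1/4)·0 = 0.
If it is behind either of doors 3 and 4 (prior 1/4 each): the host would have opened door 1 instead, probability 0; weight (1/4)·0 = 0 each.
The weights sum to 1/4.
So P(the car behind door 3 | the host opened door 2) = 0 / (1/4) = 0.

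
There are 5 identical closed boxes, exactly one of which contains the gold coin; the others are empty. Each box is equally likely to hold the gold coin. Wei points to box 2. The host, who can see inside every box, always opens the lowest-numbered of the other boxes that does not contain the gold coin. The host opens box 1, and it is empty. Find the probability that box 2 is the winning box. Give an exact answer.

1/4

Consider each possible location of the gold coin in turn.
If it is in box 1 (prior 1/5): the host opened box 1, so this case is ruled out; weight (1/5)·0 = 0.
If it is in any of boxes 2, 3, 4, and 5 (prior 1/5 each): box 1 is the lowest-numbered option available, probability 1; weight (1/5)·1 = 1/5 each.
The weights sum to 4/5.
So P(the gold coin in box 2 | the host opened box 1) = (1/5) / (4/5) = 1/4.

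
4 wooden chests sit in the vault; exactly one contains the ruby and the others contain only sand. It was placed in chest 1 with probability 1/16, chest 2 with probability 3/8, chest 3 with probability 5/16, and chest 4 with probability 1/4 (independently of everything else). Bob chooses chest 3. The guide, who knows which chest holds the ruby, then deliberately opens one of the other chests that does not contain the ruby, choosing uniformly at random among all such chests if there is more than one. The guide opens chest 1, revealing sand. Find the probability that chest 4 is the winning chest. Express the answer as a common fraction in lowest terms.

Condition on the true location of the ruby.
If it is in chest 1 (prior 1/16): the guide opened chest 1, so this case is ruled out; weight (1/16)·0 = 0.
If it is in chest 2 (prior 3/8): the guide has 2 equally likely choices, so probability 1/2; weight (3/8)·(1/2) = 3/16.
If it is in chest 3 (prior 5/16): the guide has 3 equally likely choices, so probability 1/3; weight (5/16)·(1/3) = 5/48.
If it is in chest 4 (prior 1/4): the guide has 2 equally likely choices, so probability 1/2; weight (1/4)·(1/2) = 1/8.
The weights sum to 5/12.
So P(the ruby in chest 4 | the guide opened chest 1) = (1/8) / (5/12) = 3/10.

3/10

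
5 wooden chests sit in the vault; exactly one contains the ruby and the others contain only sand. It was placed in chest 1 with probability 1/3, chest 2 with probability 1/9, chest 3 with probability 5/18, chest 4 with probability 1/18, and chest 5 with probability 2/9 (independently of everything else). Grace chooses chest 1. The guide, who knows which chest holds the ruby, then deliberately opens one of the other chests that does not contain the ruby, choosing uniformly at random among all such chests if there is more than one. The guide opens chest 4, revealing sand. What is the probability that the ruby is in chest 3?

10/31

Condition on the true location of the ruby.
If it is in chest 1 (prior 1/3): the guide has 4 equally likely choices, so probability 1/4; weight (1/3)·(1/4) = 1/12.
If it is in chest 2 (prior 1/9): the guide has 3 equally likely choices, so probability 1/3; weight (1/9)·(1/3) = 1/27.
If it is in chest 3 (prior 5/18): the guide has 3 equally likely choices, so probability 1/3; weight (5/18)·(1/3) = 5/54.
If it is in chest 4 (prior 1/18): the guide opened chest 4, so this case is ruled out; weight (1/18)·0 = 0.
If it is in chest 5 (prior 2/9): the guide has 3 equally likely choices, so probability 1/3; weight (2/9)·(1/3) = 2/27.
The weights sum to 31/108.
So P(the ruby in chest 3 | the guide opened chest 4) = (5/54) / (31/108) = 10/31.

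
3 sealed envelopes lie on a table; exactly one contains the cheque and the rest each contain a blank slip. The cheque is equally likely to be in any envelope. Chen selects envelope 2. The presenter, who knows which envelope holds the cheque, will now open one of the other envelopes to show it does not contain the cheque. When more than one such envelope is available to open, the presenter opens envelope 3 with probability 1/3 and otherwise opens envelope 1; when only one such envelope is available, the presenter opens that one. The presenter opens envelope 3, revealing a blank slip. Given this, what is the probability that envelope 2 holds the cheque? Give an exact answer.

Consider each possible location of the cheque in turn.
If it is in envelope 1 (prior 1/3): only envelope 3 is available, probability 1; weight (1/3)·1 = 1/3.
If it is in envelope 2 (prior 1/3): envelope 3 is available, opened with probability 1/3; weight (1/3)·(1/3) = 1/9.
If it is in envelope 3 (prior 1/3): the presenter opened envelope 3, so this case is ruled out; weight (1/3)·0 = 0.
The weights sum to 4/9.
So P(the cheque in envelope 2 | the presenter opened envelope 3) = (1/9) / (4/9) = 1/4.

1/4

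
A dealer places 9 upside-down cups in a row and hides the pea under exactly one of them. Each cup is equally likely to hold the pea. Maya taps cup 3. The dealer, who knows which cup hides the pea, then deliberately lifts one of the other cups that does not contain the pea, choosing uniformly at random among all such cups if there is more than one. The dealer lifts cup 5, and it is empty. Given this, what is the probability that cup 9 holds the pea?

Apply Bayes' rule, conditioning on where the pea actually is.
If it is under any of cups 1, 2, 4, 6, 7, 8, and 9 (prior 1/9 each): the dealer has 7 equally likely choices, so probability 1/7; weight (1/9)·(1/7) = 1/63 each.
If it is under cup 3 (prior 1/9): the dealer has 8 equally likely choices, so probability 1/8; weight (1/9)·(1/8) = 1/72.
If it is under cup 5 (prior 1/9): the dealer opened cup 5, so this case is ruled out; weight (1/9)·0 = 0.
The weights sum to 1/8.
So P(the pea under cup 9 | the dealer opened cup 5) = (1/63) / (1/8) = 8/63.

8/63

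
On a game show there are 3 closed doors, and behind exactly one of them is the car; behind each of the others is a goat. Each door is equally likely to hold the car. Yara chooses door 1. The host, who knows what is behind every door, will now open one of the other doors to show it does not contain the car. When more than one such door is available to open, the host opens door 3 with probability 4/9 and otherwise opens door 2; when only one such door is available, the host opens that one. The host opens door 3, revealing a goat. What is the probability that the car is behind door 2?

Condition on the true location of the car.
If it is behind door 1 (prior 1/3): door 3 is available, opened with probability 4/9; weight (1/3)·(4/9) = 4/27.
If it is behind door 2 (prior 1/3): only door 3 is available, probability 1; weight (1/3)·1 = 1/3.
If it is behind door 3 (prior 1/3): the host opened door 3, so this case is ruled out; weight (1/3)·0 = 0.
The weights sum to 13/27.
So P(the car behind door 2 | the host opened door 3) = (1/3) / (13/27) = 9/13.

9/13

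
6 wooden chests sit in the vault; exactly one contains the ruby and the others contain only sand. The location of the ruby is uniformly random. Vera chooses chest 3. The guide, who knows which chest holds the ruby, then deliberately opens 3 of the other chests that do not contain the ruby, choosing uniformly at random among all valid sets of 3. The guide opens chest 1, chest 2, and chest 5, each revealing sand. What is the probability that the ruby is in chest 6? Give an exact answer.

5/12

Apply Bayes' rule, conditioning on where the ruby actually is.
If it is in any of chests 1, 2, and 5 (prior 1/6 each): that chest was opened and seen not to hold the prize — ruled out; weight (1/6)·0 = 0 each.
If it is in chest 3 (prior 1/6): the guide has 10 equally likely choices, so probability 1/10; weight (1/6)·(1/10) = 1/60.
If it is in either of chests 4 and 6 (prior 1/6 each): the guide has 4 equally likely choices, so probability 1/4; weight (1/6)·(1/4) = 1/24 each.
The weights sum to 1/10.
So P(the ruby in chest 6 | the guide opened chest 1, chest 2, and chest 5) = (1/24) / (1/10) = 5/12.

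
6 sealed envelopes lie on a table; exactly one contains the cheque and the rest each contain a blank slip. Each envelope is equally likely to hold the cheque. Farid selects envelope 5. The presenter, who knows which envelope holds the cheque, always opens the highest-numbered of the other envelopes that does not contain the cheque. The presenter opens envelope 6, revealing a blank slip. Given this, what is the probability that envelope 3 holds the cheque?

Consider each possible location of the cheque in turn.
If it is in any of envelopes 1, 2, 3, 4, and 5 (prior 1/6 each): envelope 6 is the highest-numbered option available, probability 1; weight (1/6)·1 = 1/6 each.
If it is in envelope 6 (prior 1/6): the presenter opened envelope 6, so this case is ruled out; weight (1/6)·0 = 0.
The weights sum to 5/6.
So P(the cheque in envelope 3 | the presenter opened envelope 6) = (1/6) / (5/6) = 1/5.

1/5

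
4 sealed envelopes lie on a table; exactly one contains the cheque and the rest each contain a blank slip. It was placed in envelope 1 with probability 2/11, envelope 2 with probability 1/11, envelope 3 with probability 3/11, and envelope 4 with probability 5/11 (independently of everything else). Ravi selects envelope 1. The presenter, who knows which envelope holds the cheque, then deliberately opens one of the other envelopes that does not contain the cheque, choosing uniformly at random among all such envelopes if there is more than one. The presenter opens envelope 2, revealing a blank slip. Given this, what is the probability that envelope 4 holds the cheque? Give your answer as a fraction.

15/28

Consider each possible location of the cheque in turn.
If it is in envelope 1 (prior 2/11): the presenter has 3 equally likely choices, so probability 1/3; weight (2/11)·(1/3) = 2/33.
If it is in envelope 2 (prior 1/11): the presenter opened envelope 2, so this case is ruled out; weight (1/11)·0 = 0.
If it is in envelope 3 (prior 3/11): the presenter has 2 equally likely choices, so probability 1/2; weight (3/11)·(1/2) = 3/22.
If it is in envelope 4 (prior 5/11): the presenter has 2 equally likely choices, so probability 1/2; weight (5/11)·(1/2) = 5/22.
The weights sum to 14/33.
So P(the cheque in envelope 4 | the presenter opened envelope 2) = (5/22) / (14/33) = 15/28.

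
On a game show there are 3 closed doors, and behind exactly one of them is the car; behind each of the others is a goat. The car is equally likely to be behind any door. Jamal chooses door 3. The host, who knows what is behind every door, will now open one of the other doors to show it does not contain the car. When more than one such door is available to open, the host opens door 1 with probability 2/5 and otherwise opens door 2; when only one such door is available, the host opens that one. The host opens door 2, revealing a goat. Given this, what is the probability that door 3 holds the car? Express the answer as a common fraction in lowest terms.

Apply Bayes' rule, conditioning on where the car actually is.
If it is behind door 1 (prior 1/3): only door 2 is available, probability 1; weight (1/3)·1 = 1/3.
If it is behind door 2 (prior 1/3): the host opened door 2, so this case is ruled out; weight (1/3)·0 = 0.
If it is behind door 3 (prior 1/3): door 1 is available but not opened, probability 3/5; weight (1/3)·(3/5) = 1/5.
The weights sum to 8/15.
So P(the car behind door 3 | the host opened door 2) = (1/5) / (8/15) = 3/8.

3/8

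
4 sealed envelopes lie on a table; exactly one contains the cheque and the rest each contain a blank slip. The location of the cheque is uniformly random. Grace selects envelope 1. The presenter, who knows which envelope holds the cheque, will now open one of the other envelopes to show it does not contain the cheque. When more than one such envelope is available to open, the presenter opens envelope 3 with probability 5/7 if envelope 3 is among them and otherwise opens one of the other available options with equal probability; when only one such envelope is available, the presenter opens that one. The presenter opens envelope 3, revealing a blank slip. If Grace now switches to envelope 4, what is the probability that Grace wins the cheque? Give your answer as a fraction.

Consider each possible location of the cheque in turn.
If it is in any of envelopes 1, 2, and 4 (prior 1/4 each): envelope 3 is available, opened with probability 5/7; weight (1/4)·(5/7) = 5/28 each.
If it is in envelope 3 (prior 1/4): the presenter opened envelope 3, so this case is ruled out; weight (1/4)·0 = 0.
The weights sum to 15/28.
So P(the cheque in envelope 4 | the presenter opened envelope 3) = (5/28) / (15/28) = 1/3.

1/3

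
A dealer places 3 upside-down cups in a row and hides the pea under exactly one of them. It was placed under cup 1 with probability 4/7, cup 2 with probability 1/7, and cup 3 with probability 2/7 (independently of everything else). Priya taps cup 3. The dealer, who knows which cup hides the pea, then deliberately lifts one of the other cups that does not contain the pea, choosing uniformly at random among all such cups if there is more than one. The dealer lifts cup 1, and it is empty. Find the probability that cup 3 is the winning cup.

Apply Bayes' rule, conditioning on where the pea actually is.
If it is under cup 1 (prior 4/7): the dealer opened cup 1, so this case is ruled out; weight (4/7)·0 = 0.
If it is under cup 2 (prior 1/7): the dealer has no choice, probability 1; weight (1/7)·1 = 1/7.
If it is under cup 3 (prior 2/7): the dealer has 2 equally likely choices, so probability 1/2; weight (2/7)·(1/2) = 1/7.
The weights sum to 2/7.
So P(the pea under cup 3 | the dealer opened cup 1) = (1/7) / (2/7) = 1/2.

1/2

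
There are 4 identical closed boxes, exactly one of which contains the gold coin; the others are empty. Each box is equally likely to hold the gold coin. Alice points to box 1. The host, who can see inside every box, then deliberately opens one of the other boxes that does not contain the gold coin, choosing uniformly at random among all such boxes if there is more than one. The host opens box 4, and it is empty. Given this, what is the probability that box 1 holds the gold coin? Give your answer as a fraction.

Apply Bayes' rule, conditioning on where the gold coin actually is.
If it is in box 1 (prior 1/4): the host has 3 equally likely choices, so probability 1/3; weight (1/4)·(1/3) = 1/12.
If it is in either of boxes 2 and 3 (prior 1/4 each): the host has 2 equally likely choices, so probability 1/2; weight (1/4)·(1/2) = 1/8 each.
If it is in box 4 (prior 1/4): the host opened box 4, so this case is ruled out; weight (1/4)·0 = 0.
The weights sum to 1/3.
So P(the gold coin in box 1 | the host opened box 4) = (1/12) / (1/3) = 1/4.

1/4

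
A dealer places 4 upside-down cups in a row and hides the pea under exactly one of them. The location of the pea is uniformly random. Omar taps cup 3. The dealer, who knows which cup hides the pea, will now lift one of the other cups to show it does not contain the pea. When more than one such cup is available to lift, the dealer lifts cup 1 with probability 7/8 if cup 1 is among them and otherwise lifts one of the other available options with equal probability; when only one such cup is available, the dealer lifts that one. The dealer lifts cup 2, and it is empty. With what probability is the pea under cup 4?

Consider each possible location of the pea in turn.
If it is under cup 1 (prior 1/4): cup 1 holds the prize so is unavailable; the dealer chooses uniformly among the 2 others, probability 1/2; weight (1/4)·(1/2) = 1/8.
If it is under cup 2 (prior 1/4): the dealer opened cup 2, so this case is ruled out; weight (1/4)·0 = 0.
If it is under cup 3 (prior 1/4): cup 1 is available but not opened; cup 2 gets probability (1 − 7/8)/2 = 1/16; weight (1/4)·(1/16) = 1/64.
If it is under cup 4 (prior 1/4): cup 1 is available but not opened, probability 1/8; weight (1/4)·(1/8) = 1/32.
The weights sum to 11/64.
So P(the pea under cup 4 | the dealer opened cup 2) = (1/32) / (11/64) = 2/11.

2/11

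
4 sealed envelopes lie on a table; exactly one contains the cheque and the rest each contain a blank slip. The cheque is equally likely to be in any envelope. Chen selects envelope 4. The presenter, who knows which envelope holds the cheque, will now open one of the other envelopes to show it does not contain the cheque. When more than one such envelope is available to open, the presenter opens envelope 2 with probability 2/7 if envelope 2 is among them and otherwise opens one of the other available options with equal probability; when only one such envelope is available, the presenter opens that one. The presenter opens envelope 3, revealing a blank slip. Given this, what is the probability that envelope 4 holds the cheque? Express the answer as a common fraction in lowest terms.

Condition on the true location of the cheque.
If it is in envelope 1 (prior 1/4): envelope 2 is available but not opened, probability 5/7; weight (1/4)·(5/7) = 5/28.
If it is in envelope 2 (prior 1/4): envelope 2 holds the prize so is unavailable; the presenter chooses uniformly among the 2 others, probability 1/2; weight (1/4)·(1/2) = 1/8.
If it is in envelope 3 (prior 1/4): the presenter opened envelope 3, so this case is ruled out; weight (1/4)·0 = 0.
If it is in envelope 4 (prior 1/4): envelope 2 is available but not opened; envelope 3 gets probability (1 − 2/7)/2 = 5/14; weight (1/4)·(5/14) = 5/56.
The weights sum to 11/28.
So P(the cheque in envelope 4 | the presenter opened envelope 3) = (5/56) / (11/28) = 5/22.

5/22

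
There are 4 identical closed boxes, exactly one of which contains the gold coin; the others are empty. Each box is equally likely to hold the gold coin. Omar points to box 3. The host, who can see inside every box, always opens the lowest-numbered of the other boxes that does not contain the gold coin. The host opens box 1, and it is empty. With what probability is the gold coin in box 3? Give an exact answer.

Consider each possible location of the gold coin in turn.
If it is in box 1 (prior 1/4): the host opened box 1, so this case is ruled out; weight (1/4)·0 = 0.
If it is in any of boxes 2, 3, and 4 (prior 1/4 each): box 1 is the lowest-numbered option available, probability 1; weight (1/4)·1 = 1/4 each.
The weights sum to 3/4.
So P(the gold coin in box 3 | the host opened box 1) = (1/4) / (3/4) = 1/3.

1/3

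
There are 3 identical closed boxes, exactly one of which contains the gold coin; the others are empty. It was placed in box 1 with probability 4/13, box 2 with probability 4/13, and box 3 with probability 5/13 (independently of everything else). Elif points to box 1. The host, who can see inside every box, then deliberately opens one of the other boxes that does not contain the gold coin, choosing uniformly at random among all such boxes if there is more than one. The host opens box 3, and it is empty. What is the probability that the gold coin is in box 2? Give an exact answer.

Consider each possible location of the gold coin in turn.
If it is in box 1 (prior 4/13): the host has 2 equally likely choices, so probability 1/2; weight (4/13)·(1/2) = 2/13.
If it is in box 2 (prior 4/13): the host has no choice, probability 1; weight (4/13)·1 = 4/13.
If it is in box 3 (prior 5/13): the host opened box 3, so this case is ruled out; weight (5/13)·0 = 0.
The weights sum to 6/13.
So P(the gold coin in box 2 | the host opened box 3) = (4/13) / (6/13) = 2/3.

2/3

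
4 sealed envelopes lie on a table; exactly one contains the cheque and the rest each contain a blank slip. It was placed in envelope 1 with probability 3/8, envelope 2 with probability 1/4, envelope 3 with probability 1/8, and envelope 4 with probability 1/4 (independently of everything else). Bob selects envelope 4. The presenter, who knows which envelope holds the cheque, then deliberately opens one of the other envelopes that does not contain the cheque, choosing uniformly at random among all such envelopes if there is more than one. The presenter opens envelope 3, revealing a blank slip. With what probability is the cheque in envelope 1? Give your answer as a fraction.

Consider each possible location of the cheque in turn.
If it is in envelope 1 (prior 3/8): the presenter has 2 equally likely choices, so probability 1/2; weight (3/8)·(1/2) = 3/16.
If it is in envelope 2 (prior 1/4): the presenter has 2 equally likely choices, so probability 1/2; weight (1/4)·(1/2) = 1/8.
If it is in envelope 3 (prior 1/8): the presenter opened envelope 3, so this case is ruled out; weight (1/8)·0 = 0.
If it is in envelope 4 (prior 1/4): the presenter has 3 equally likely choices, so probability 1/3; weight (1/4)·(1/3) = 1/12.
The weights sum to 19/48.
So P(the cheque in envelope 1 | the presenter opened envelope 3) = (3/16) / (19/48) = 9/19.

9/19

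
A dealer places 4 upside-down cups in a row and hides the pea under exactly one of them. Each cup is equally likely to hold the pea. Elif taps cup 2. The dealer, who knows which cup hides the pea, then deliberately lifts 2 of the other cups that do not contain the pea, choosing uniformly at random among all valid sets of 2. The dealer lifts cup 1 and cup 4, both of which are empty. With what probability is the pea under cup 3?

3/4

Condition on the true location of the pea.
If it is under either of cups 1 and 4 (prior 1/4 each): that cup was opened and seen not to hold the prize — ruled out; weight (1/4)·0 = 0 each.
If it is under cup 2 (prior 1/4): the dealer has 3 equally likely choices, so probability 1/3; weight (1/4)·(1/3) = 1/12.
If it is under cup 3 (prior 1/4): the dealer has no choice, probability 1; weight (1/4)·1 = 1/4.
The weights sum to 1/3.
So P(the pea under cup 3 | the dealer opened cup 1 and cup 4) = (1/4) / (1/3) = 3/4.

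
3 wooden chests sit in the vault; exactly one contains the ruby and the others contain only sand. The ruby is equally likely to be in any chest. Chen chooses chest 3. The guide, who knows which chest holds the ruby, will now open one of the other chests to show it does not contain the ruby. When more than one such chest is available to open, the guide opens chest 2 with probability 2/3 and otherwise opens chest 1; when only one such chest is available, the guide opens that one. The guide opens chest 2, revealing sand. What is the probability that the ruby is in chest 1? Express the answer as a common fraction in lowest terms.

3/5

Apply Bayes' rule, conditioning on where the ruby actually is.
If it is in chest 1 (prior 1/3): only chest 2 is available, probability 1; weight (1/3)·1 = 1/3.
If it is in chest 2 (prior 1/3): the guide opened chest 2, so this case is ruled out; weight (1/3)·0 = 0.
If it is in chest 3 (prior 1/3): chest 2 is available, opened with probability 2/3; weight (1/3)·(2/3) = 2/9.
The weights sum to 5/9.
So P(the ruby in chest 1 | the guide opened chest 2) = (1/3) / (5/9) = 3/5.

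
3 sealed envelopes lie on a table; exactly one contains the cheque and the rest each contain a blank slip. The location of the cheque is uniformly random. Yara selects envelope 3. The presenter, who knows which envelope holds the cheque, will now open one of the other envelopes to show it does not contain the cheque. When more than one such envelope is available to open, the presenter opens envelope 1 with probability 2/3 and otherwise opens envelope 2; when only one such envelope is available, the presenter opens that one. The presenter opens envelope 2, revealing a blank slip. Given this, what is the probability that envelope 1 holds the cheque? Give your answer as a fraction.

3/4

Apply Bayes' rule, conditioning on where the cheque actually is.
If it is in envelope 1 (prior 1/3): only envelope 2 is available, probability 1; weight (1/3)·1 = 1/3.
If it is in envelope 2 (prior 1/3): the presenter opened envelope 2, so this case is ruled out; weight (1/3)·0 = 0.
If it is in envelope 3 (prior 1/3): envelope 1 is available but not opened, probability 1/3; weight (1/3)·(1/3) = 1/9.
The weights sum to 4/9.
So P(the cheque in envelope 1 | the presenter opened envelope 2) = (1/3) / (4/9) = 3/4.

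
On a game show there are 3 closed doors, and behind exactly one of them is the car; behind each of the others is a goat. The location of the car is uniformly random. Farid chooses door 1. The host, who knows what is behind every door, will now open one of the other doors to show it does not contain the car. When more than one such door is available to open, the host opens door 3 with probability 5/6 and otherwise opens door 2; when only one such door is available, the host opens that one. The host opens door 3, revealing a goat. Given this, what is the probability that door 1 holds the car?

5/11

Condition on the true location of the car.
If it is behind door 1 (prior 1/3): door 3 is available, opened with probability 5/6; weight (1/3)·(5/6) = 5/18.
If it is behind door 2 (prior 1/3): only door 3 is available, probability 1; weight (1/3)·1 = 1/3.
If it is behind door 3 (prior 1/3): the host opened door 3, so this case is ruled out; weight (1/3)·0 = 0.
The weights sum to 11/18.
So P(the car behind door 1 | the host opened door 3) = (5/18) / (11/18) = 5/11.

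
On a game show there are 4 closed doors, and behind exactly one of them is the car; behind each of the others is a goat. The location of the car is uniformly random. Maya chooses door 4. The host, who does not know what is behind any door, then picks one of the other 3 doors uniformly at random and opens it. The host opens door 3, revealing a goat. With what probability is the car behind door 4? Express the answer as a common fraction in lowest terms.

Consider each possible location of the car in turn.
If it is behind any of doors 1, 2, and 4 (prior 1/4 each): the host picks door 3 with probability 1/3 regardless, and it is not the prize; weight (1/4)·(1/3) = 1/12 each.
If it is behind door 3 (prior 1/4): the host opened door 3, so this case is ruled out; weight (1/4)·0 = 0.
The weights sum to 1/4.
So P(the car behind door 4 | the host opened door 3) = (1/12) / (1/4) = 1/3.

1/3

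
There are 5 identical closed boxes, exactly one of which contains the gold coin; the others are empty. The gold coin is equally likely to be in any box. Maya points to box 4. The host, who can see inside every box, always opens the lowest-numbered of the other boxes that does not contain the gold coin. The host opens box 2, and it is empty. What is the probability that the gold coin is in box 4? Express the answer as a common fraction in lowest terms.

0

Condition on the true location of the gold coin.
If it is in box 1 (prior 1/5): box 2 is the lowest-numbered option available, probability 1; weight (1/5)·1 = 1/5.
If it is in box 2 (prior 1/5): the host opened box 2, so this case is ruled out; weight (1/5)·0 = 0.
If it is in any of boxes 3, 4, and 5 (prior 1/5 each): the host would have opened box 1 instead, probability 0; weight (1/5)·0 = 0 each.
The weights sum to 1/5.
So P(the gold coin in box 4 | the host opened box 2) = 0 / (1/5) = 0.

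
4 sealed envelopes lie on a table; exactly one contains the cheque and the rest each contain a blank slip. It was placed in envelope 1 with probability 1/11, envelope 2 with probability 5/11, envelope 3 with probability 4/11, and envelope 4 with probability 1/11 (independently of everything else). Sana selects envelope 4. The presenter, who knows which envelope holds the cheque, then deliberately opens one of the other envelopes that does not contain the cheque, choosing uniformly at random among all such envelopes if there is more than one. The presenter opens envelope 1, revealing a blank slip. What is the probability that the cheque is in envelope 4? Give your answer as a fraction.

Consider each possible location of the cheque in turn.
If it is in envelope 1 (prior 1/11): the presenter opened envelope 1, so this case is ruled out; weight (1/11)·0 = 0.
If it is in envelope 2 (prior 5/11): the presenter has 2 equally likely choices, so probability 1/2; weight (5/11)·(1/2) = 5/22.
If it is in envelope 3 (prior 4/11): the presenter has 2 equally likely choices, so probability 1/2; weight (4/11)·(1/2) = 2/11.
If it is in envelope 4 (prior 1/11): the presenter has 3 equally likely choices, so probability 1/3; weight (1/11)·(1/3) = 1/33.
The weights sum to 29/66.
So P(the cheque in envelope 4 | the presenter opened envelope 1) = (1/33) / (29/66) = 2/29.

2/29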